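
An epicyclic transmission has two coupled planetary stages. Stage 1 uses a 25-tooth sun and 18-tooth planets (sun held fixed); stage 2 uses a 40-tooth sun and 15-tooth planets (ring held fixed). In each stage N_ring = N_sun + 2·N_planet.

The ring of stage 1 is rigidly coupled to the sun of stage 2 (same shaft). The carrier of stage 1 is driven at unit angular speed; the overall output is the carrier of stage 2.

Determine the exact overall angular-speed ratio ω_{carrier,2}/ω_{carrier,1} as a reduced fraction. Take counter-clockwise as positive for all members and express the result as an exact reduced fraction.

344/671

Stage 1: N_ring = 25 + 2·18 = 61
Stage 1: 25(ω_s−ω_c) = −61(ω_r−ω_c),  ω_s=0, ω_c=1
Stage 1: ω_r = 1 − (25/61)(0−1) = 86/61
  ⇒ ω_r¹/ω_c¹ = 86/61
Stage 2: N_ring = 40 + 2·15 = 70
Stage 2: 40(ω_s−ω_c) = −70(ω_r−ω_c),  ω_r=0, ω_s=1
Stage 2: 40(1−ω_c) = −70(0−ω_c)  ⇒  110ω_c = 40  ⇒  ω_c = 4/11
  ⇒ ω_c²/ω_s² = 4/11
Coupling ω_s² = ω_r¹ ⇒ overall = 86/61 × 4/11 = 344/671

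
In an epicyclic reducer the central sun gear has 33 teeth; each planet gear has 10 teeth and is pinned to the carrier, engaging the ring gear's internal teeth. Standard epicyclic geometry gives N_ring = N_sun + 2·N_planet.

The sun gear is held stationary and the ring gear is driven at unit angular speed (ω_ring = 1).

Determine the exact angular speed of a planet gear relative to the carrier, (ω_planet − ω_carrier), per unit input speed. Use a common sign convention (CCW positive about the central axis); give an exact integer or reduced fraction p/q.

1749/860

N_ring = 33 + 2·10 = 53
33(ω_s−ω_c) = −53(ω_r−ω_c),  ω_s=0, ω_r=1
33(0−ω_c) = −53(1−ω_c)  ⇒  86ω_c = 53  ⇒  ω_c = 53/86
sun–planet: 33·(0−53/86) = −10·(ω_p−ω_c)  ⇒  ω_p−ω_c = −(33/10)·(-53/86) = 1749/860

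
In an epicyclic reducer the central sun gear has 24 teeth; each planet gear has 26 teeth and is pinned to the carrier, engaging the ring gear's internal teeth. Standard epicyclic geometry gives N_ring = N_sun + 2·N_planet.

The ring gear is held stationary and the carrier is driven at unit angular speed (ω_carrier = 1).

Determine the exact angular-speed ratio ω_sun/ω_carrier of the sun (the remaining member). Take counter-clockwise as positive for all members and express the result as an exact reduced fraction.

N_ring = 24 + 2·26 = 76
24(ω_s−ω_c) = −76(ω_r−ω_c),  ω_r=0, ω_c=1
ω_s = 1 − (76/24)(0−1) = 25/6
ω_s/ω_c = 25/6

25/6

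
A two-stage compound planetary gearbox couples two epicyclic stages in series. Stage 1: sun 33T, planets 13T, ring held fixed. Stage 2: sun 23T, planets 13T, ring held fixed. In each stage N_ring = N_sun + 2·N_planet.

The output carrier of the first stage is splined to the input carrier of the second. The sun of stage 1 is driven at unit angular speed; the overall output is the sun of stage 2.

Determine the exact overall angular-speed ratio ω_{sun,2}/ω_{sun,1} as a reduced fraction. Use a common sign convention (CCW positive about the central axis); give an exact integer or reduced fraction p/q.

Stage 1: N_ring = 33 + 2·13 = 59
Stage 1: 33(ω_s−ω_c) = −59(ω_r−ω_c),  ω_r=0, ω_s=1
Stage 1: 33(1−ω_c) = −59(0−ω_c)  ⇒  92ω_c = 33  ⇒  ω_c = 33/92
  ⇒ ω_c¹/ω_s¹ = 33/92
Stage 2: N_ring = 23 + 2·13 = 49
Stage 2: 23(ω_s−ω_c) = −49(ω_r−ω_c),  ω_r=0, ω_c=1
Stage 2: ω_s = 1 − (49/23)(0−1) = 72/23
  ⇒ ω_s²/ω_c² = 72/23
Coupling ω_c² = ω_c¹ ⇒ overall = 33/92 × 72/23 = 594/529

594/529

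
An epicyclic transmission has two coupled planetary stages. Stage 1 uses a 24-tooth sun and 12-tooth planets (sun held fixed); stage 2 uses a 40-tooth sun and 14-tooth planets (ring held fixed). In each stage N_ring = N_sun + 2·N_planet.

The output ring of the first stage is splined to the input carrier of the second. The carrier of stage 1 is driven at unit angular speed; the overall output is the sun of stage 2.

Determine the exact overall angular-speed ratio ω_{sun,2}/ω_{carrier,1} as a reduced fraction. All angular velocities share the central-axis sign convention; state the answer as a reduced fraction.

81/20

Stage 1: N_ring = 24 + 2·12 = 48
Stage 1: 24(ω_s−ω_c) = −48(ω_r−ω_c),  ω_s=0, ω_c=1
Stage 1: ω_r = 1 − (24/48)(0−1) = 3/2
  ⇒ ω_r¹/ω_c¹ = 3/2
Stage 2: N_ring = 40 + 2·14 = 68
Stage 2: 40(ω_s−ω_c) = −68(ω_r−ω_c),  ω_r=0, ω_c=1
Stage 2: ω_s = 1 − (68/40)(0−1) = 27/10
  ⇒ ω_s²/ω_c² = 27/10
Coupling ω_c² = ω_r¹ ⇒ overall = 3/2 × 27/10 = 81/20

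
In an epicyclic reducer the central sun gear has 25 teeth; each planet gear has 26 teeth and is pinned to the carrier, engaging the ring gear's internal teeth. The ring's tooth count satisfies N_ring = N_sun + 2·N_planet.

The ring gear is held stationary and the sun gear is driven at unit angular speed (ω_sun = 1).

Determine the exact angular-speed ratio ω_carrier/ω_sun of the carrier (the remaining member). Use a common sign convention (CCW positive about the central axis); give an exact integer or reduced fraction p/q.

N_ring = 25 + 2·26 = 77
25(ω_s−ω_c) = −77(ω_r−ω_c),  ω_r=0, ω_s=1
25(1−ω_c) = −77(0−ω_c)  ⇒  102ω_c = 25  ⇒  ω_c = 25/102
ω_c/ω_s = 25/102

25/102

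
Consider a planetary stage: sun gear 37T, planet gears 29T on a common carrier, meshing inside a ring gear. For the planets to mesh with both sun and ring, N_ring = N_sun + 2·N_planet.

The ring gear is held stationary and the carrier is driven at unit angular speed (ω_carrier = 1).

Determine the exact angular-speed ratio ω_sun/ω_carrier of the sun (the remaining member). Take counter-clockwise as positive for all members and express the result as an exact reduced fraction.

N_ring = 37 + 2·29 = 95
37(ω_s−ω_c) = −95(ω_r−ω_c),  ω_r=0, ω_c=1
ω_s = 1 − (95/37)(0−1) = 132/37
ω_s/ω_c = 132/37

132/37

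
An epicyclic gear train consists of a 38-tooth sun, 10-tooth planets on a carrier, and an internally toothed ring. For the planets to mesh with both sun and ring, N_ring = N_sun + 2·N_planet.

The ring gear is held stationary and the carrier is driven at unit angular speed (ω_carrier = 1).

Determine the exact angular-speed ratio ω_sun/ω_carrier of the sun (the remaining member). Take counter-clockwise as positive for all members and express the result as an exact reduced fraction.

48/19

N_ring = 38 + 2·10 = 58
38(ω_s−ω_c) = −58(ω_r−ω_c),  ω_r=0, ω_c=1
ω_s = 1 − (58/38)(0−1) = 48/19
ω_s/ω_c = 48/19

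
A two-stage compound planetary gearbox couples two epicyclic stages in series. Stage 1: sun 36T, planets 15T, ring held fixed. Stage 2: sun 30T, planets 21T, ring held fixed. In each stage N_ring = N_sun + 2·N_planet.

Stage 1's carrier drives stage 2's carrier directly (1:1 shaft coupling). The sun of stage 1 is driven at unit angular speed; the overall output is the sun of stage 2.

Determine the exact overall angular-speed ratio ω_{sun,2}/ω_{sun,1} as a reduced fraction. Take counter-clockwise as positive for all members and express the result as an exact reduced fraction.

Stage 1: N_ring = 36 + 2·15 = 66
Stage 1: 36(ω_s−ω_c) = −66(ω_r−ω_c),  ω_r=0, ω_s=1
Stage 1: 36(1−ω_c) = −66(0−ω_c)  ⇒  102ω_c = 36  ⇒  ω_c = 6/17
  ⇒ ω_c¹/ω_s¹ = 6/17
Stage 2: N_ring = 30 + 2·21 = 72
Stage 2: 30(ω_s−ω_c) = −72(ω_r−ω_c),  ω_r=0, ω_c=1
Stage 2: ω_s = 1 − (72/30)(0−1) = 17/5
  ⇒ ω_s²/ω_c² = 17/5
Coupling ω_c² = ω_c¹ ⇒ overall = 6/17 × 17/5 = 6/5

6/5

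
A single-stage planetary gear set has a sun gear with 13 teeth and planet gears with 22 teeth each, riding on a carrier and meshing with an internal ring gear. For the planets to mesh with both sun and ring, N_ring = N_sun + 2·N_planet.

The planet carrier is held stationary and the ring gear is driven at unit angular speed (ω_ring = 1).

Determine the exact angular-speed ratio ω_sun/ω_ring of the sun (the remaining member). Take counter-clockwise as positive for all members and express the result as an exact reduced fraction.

N_ring = 13 + 2·22 = 57
13(ω_s−ω_c) = −57(ω_r−ω_c),  ω_c=0, ω_r=1
ω_s = 0 − (57/13)(1−0) = -57/13
ω_s/ω_r = -57/13

-57/13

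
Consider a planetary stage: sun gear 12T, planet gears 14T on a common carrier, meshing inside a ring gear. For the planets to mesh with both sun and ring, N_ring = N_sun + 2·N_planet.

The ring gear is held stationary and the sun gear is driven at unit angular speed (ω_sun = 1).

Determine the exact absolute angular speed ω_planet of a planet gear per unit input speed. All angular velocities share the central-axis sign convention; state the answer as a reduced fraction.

N_ring = 12 + 2·14 = 40
12(ω_s−ω_c) = −40(ω_r−ω_c),  ω_r=0, ω_s=1
12(1−ω_c) = −40(0−ω_c)  ⇒  52ω_c = 12  ⇒  ω_c = 3/13
sun–planet: 12·(1−3/13) = −14·(ω_p−ω_c)  ⇒  ω_p−ω_c = −(12/14)·(10/13) = -60/91
ω_p = 3/13 − 60/91 = -3/7

-3/7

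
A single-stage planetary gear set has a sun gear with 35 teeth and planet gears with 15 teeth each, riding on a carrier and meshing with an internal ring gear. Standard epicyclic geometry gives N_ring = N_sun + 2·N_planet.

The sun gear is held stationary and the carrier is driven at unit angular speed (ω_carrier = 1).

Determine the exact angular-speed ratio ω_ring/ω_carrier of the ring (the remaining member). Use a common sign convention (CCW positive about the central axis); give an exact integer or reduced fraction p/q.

20/13

N_ring = 35 + 2·15 = 65
35(ω_s−ω_c) = −65(ω_r−ω_c),  ω_s=0, ω_c=1
ω_r = 1 − (35/65)(0−1) = 20/13
ω_r/ω_c = 20/13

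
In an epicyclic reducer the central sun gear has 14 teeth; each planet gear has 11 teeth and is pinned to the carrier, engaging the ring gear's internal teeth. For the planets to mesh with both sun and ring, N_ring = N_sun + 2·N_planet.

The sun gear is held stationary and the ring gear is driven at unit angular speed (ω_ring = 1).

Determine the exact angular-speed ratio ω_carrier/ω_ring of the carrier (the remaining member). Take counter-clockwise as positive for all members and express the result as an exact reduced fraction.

N_ring = 14 + 2·11 = 36
14(ω_s−ω_c) = −36(ω_r−ω_c),  ω_s=0, ω_r=1
14(0−ω_c) = −36(1−ω_c)  ⇒  50ω_c = 36  ⇒  ω_c = 18/25
ω_c/ω_r = 18/25

18/25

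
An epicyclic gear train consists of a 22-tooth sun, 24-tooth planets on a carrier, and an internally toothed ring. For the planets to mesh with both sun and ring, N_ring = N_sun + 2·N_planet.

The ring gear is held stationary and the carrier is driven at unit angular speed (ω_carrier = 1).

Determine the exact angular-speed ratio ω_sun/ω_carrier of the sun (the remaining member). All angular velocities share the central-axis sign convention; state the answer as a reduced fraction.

N_ring = 22 + 2·24 = 70
22(ω_s−ω_c) = −70(ω_r−ω_c),  ω_r=0, ω_c=1
ω_s = 1 − (70/22)(0−1) = 46/11
ω_s/ω_c = 46/11

46/11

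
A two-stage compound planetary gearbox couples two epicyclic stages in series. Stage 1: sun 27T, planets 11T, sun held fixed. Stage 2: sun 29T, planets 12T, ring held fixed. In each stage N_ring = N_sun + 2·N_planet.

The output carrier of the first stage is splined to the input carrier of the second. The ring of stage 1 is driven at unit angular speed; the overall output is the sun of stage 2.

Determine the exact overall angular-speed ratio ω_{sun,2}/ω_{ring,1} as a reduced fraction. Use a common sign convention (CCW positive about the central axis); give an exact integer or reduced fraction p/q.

2009/1102

Stage 1: N_ring = 27 + 2·11 = 49
Stage 1: 27(ω_s−ω_c) = −49(ω_r−ω_c),  ω_s=0, ω_r=1
Stage 1: 27(0−ω_c) = −49(1−ω_c)  ⇒  76ω_c = 49  ⇒  ω_c = 49/76
  ⇒ ω_c¹/ω_r¹ = 49/76
Stage 2: N_ring = 29 + 2·12 = 53
Stage 2: 29(ω_s−ω_c) = −53(ω_r−ω_c),  ω_r=0, ω_c=1
Stage 2: ω_s = 1 − (53/29)(0−1) = 82/29
  ⇒ ω_s²/ω_c² = 82/29
Coupling ω_c² = ω_c¹ ⇒ overall = 49/76 × 82/29 = 2009/1102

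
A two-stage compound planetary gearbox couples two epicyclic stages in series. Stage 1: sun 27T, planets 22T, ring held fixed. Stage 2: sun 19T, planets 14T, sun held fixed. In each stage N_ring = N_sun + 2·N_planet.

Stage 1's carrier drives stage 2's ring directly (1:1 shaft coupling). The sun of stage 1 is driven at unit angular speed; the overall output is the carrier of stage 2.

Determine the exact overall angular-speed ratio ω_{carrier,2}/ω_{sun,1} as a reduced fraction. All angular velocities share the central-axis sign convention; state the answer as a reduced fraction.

Stage 1: N_ring = 27 + 2·22 = 71
Stage 1: 27(ω_s−ω_c) = −71(ω_r−ω_c),  ω_r=0, ω_s=1
Stage 1: 27(1−ω_c) = −71(0−ω_c)  ⇒  98ω_c = 27  ⇒  ω_c = 27/98
  ⇒ ω_c¹/ω_s¹ = 27/98
Stage 2: N_ring = 19 + 2·14 = 47
Stage 2: 19(ω_s−ω_c) = −47(ω_r−ω_c),  ω_s=0, ω_r=1
Stage 2: 19(0−ω_c) = −47(1−ω_c)  ⇒  66ω_c = 47  ⇒  ω_c = 47/66
  ⇒ ω_c²/ω_r² = 47/66
Coupling ω_r² = ω_c¹ ⇒ overall = 27/98 × 47/66 = 423/2156

423/2156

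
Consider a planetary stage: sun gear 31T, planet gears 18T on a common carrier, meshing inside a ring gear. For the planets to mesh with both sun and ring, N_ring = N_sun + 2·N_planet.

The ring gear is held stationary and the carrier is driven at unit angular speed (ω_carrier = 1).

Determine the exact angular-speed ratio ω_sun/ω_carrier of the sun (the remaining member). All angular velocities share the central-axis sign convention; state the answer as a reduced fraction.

N_ring = 31 + 2·18 = 67
31(ω_s−ω_c) = −67(ω_r−ω_c),  ω_r=0, ω_c=1
ω_s = 1 − (67/31)(0−1) = 98/31
ω_s/ω_c = 98/31

98/31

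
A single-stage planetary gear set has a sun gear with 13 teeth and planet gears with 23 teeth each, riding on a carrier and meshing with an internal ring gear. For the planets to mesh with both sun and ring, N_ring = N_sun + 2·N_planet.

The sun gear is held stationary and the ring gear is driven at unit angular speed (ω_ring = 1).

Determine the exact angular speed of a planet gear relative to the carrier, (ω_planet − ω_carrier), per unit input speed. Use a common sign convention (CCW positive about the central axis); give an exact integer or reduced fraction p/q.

767/1656

N_ring = 13 + 2·23 = 59
13(ω_s−ω_c) = −59(ω_r−ω_c),  ω_s=0, ω_r=1
13(0−ω_c) = −59(1−ω_c)  ⇒  72ω_c = 59  ⇒  ω_c = 59/72
sun–planet: 13·(0−59/72) = −23·(ω_p−ω_c)  ⇒  ω_p−ω_c = −(13/23)·(-59/72) = 767/1656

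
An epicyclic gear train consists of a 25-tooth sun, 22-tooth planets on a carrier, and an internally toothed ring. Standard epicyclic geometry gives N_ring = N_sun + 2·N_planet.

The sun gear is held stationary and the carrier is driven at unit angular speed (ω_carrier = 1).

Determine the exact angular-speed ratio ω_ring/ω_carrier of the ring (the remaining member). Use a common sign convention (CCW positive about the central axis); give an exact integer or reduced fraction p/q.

N_ring = 25 + 2·22 = 69
25(ω_s−ω_c) = −69(ω_r−ω_c),  ω_s=0, ω_c=1
ω_r = 1 − (25/69)(0−1) = 94/69
ω_r/ω_c = 94/69

94/69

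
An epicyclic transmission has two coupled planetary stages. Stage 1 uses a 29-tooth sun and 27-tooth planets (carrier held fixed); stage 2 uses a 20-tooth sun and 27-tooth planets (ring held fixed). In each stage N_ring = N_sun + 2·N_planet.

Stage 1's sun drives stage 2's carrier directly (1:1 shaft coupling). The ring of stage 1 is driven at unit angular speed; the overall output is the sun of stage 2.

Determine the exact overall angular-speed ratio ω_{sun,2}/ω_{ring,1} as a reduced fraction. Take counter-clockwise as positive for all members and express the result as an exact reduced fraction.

Stage 1: N_ring = 29 + 2·27 = 83
Stage 1: 29(ω_s−ω_c) = −83(ω_r−ω_c),  ω_c=0, ω_r=1
Stage 1: ω_s = 0 − (83/29)(1−0) = -83/29
  ⇒ ω_s¹/ω_r¹ = -83/29
Stage 2: N_ring = 20 + 2·27 = 74
Stage 2: 20(ω_s−ω_c) = −74(ω_r−ω_c),  ω_r=0, ω_c=1
Stage 2: ω_s = 1 − (74/20)(0−1) = 47/10
  ⇒ ω_s²/ω_c² = 47/10
Coupling ω_c² = ω_s¹ ⇒ overall = -83/29 × 47/10 = -3901/290

-3901/290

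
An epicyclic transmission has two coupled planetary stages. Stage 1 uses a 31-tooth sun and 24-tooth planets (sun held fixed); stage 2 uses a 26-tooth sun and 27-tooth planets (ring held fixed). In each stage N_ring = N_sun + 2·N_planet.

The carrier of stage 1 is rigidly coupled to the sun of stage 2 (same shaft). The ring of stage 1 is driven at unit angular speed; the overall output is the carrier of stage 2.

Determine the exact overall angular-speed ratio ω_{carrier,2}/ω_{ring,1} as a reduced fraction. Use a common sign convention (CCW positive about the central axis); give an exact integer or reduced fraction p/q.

Stage 1: N_ring = 31 + 2·24 = 79
Stage 1: 31(ω_s−ω_c) = −79(ω_r−ω_c),  ω_s=0, ω_r=1
Stage 1: 31(0−ω_c) = −79(1−ω_c)  ⇒  110ω_c = 79  ⇒  ω_c = 79/110
  ⇒ ω_c¹/ω_r¹ = 79/110
Stage 2: N_ring = 26 + 2·27 = 80
Stage 2: 26(ω_s−ω_c) = −80(ω_r−ω_c),  ω_r=0, ω_s=1
Stage 2: 26(1−ω_c) = −80(0−ω_c)  ⇒  106ω_c = 26  ⇒  ω_c = 13/53
  ⇒ ω_c²/ω_s² = 13/53
Coupling ω_s² = ω_c¹ ⇒ overall = 79/110 × 13/53 = 1027/5830

1027/5830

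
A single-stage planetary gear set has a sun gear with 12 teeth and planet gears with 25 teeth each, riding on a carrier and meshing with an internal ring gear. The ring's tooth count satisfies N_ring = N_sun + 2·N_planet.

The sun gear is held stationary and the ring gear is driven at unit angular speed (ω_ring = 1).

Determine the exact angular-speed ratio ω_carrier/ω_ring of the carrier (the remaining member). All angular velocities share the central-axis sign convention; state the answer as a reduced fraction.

N_ring = 12 + 2·25 = 62
12(ω_s−ω_c) = −62(ω_r−ω_c),  ω_s=0, ω_r=1
12(0−ω_c) = −62(1−ω_c)  ⇒  74ω_c = 62  ⇒  ω_c = 31/37
ω_c/ω_r = 31/37

31/37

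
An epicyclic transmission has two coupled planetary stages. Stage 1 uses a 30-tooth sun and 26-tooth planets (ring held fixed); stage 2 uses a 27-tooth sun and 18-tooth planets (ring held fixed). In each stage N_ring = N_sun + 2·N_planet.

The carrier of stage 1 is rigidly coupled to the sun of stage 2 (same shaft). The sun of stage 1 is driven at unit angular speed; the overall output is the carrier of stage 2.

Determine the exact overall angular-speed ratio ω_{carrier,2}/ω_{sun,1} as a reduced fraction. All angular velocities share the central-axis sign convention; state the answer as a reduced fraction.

Stage 1: N_ring = 30 + 2·26 = 82
Stage 1: 30(ω_s−ω_c) = −82(ω_r−ω_c),  ω_r=0, ω_s=1
Stage 1: 30(1−ω_c) = −82(0−ω_c)  ⇒  112ω_c = 30  ⇒  ω_c = 15/56
  ⇒ ω_c¹/ω_s¹ = 15/56
Stage 2: N_ring = 27 + 2·18 = 63
Stage 2: 27(ω_s−ω_c) = −63(ω_r−ω_c),  ω_r=0, ω_s=1
Stage 2: 27(1−ω_c) = −63(0−ω_c)  ⇒  90ω_c = 27  ⇒  ω_c = 3/10
  ⇒ ω_c²/ω_s² = 3/10
Coupling ω_s² = ω_c¹ ⇒ overall = 15/56 × 3/10 = 9/112

9/112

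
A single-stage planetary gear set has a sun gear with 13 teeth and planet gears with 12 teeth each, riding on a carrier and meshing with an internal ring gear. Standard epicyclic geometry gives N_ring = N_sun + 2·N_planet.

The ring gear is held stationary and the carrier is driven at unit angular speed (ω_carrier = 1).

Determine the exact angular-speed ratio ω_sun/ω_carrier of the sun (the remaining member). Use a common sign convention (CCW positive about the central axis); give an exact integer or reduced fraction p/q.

50/13

N_ring = 13 + 2·12 = 37
13(ω_s−ω_c) = −37(ω_r−ω_c),  ω_r=0, ω_c=1
ω_s = 1 − (37/13)(0−1) = 50/13
ω_s/ω_c = 50/13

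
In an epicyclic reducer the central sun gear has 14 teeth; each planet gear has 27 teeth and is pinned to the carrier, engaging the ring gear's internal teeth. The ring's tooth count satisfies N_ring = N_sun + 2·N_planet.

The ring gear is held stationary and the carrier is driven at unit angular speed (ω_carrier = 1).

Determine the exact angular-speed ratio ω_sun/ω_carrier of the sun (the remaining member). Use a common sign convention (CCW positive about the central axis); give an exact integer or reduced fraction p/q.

41/7

N_ring = 14 + 2·27 = 68
14(ω_s−ω_c) = −68(ω_r−ω_c),  ω_r=0, ω_c=1
ω_s = 1 − (68/14)(0−1) = 41/7
ω_s/ω_c = 41/7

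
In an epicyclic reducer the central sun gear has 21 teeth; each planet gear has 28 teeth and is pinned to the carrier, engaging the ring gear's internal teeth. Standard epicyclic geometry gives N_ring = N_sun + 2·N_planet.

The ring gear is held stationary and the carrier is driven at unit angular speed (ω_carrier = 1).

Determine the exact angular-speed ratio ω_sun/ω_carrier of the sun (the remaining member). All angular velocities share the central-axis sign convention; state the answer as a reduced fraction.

14/3

N_ring = 21 + 2·28 = 77
21(ω_s−ω_c) = −77(ω_r−ω_c),  ω_r=0, ω_c=1
ω_s = 1 − (77/21)(0−1) = 14/3
ω_s/ω_c = 14/3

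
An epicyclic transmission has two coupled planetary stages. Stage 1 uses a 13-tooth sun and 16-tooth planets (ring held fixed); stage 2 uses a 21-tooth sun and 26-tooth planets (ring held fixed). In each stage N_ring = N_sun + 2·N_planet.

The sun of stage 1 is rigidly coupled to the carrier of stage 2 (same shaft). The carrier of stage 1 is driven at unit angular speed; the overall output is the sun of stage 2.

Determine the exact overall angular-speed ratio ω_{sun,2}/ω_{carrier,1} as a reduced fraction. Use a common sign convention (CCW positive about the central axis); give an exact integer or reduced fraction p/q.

Stage 1: N_ring = 13 + 2·16 = 45
Stage 1: 13(ω_s−ω_c) = −45(ω_r−ω_c),  ω_r=0, ω_c=1
Stage 1: ω_s = 1 − (45/13)(0−1) = 58/13
  ⇒ ω_s¹/ω_c¹ = 58/13
Stage 2: N_ring = 21 + 2·26 = 73
Stage 2: 21(ω_s−ω_c) = −73(ω_r−ω_c),  ω_r=0, ω_c=1
Stage 2: ω_s = 1 − (73/21)(0−1) = 94/21
  ⇒ ω_s²/ω_c² = 94/21
Coupling ω_c² = ω_s¹ ⇒ overall = 58/13 × 94/21 = 5452/273

5452/273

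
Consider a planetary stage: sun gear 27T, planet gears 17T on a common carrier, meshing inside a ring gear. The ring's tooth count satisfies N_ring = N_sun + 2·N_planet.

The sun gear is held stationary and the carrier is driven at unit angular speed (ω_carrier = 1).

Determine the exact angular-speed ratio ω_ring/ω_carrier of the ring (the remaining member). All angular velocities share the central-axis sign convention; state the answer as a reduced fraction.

88/61

N_ring = 27 + 2·17 = 61
27(ω_s−ω_c) = −61(ω_r−ω_c),  ω_s=0, ω_c=1
ω_r = 1 − (27/61)(0−1) = 88/61
ω_r/ω_c = 88/61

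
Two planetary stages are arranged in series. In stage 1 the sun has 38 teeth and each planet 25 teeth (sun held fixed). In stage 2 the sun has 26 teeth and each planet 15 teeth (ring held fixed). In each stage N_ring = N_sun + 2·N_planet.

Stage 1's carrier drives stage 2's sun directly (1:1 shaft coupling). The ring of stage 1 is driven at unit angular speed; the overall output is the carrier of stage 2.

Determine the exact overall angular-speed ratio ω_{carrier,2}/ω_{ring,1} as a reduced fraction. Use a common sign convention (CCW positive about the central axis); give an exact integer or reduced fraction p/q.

Stage 1: N_ring = 38 + 2·25 = 88
Stage 1: 38(ω_s−ω_c) = −88(ω_r−ω_c),  ω_s=0, ω_r=1
Stage 1: 38(0−ω_c) = −88(1−ω_c)  ⇒  126ω_c = 88  ⇒  ω_c = 44/63
  ⇒ ω_c¹/ω_r¹ = 44/63
Stage 2: N_ring = 26 + 2·15 = 56
Stage 2: 26(ω_s−ω_c) = −56(ω_r−ω_c),  ω_r=0, ω_s=1
Stage 2: 26(1−ω_c) = −56(0−ω_c)  ⇒  82ω_c = 26  ⇒  ω_c = 13/41
  ⇒ ω_c²/ω_s² = 13/41
Coupling ω_s² = ω_c¹ ⇒ overall = 44/63 × 13/41 = 572/2583

572/2583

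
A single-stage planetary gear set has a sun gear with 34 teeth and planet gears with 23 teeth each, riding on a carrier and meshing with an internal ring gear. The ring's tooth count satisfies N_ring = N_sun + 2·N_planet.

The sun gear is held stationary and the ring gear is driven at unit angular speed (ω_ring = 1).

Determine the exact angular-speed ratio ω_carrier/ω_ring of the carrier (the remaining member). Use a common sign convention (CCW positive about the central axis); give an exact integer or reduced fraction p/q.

40/57

N_ring = 34 + 2·23 = 80
34(ω_s−ω_c) = −80(ω_r−ω_c),  ω_s=0, ω_r=1
34(0−ω_c) = −80(1−ω_c)  ⇒  114ω_c = 80  ⇒  ω_c = 40/57
ω_c/ω_r = 40/57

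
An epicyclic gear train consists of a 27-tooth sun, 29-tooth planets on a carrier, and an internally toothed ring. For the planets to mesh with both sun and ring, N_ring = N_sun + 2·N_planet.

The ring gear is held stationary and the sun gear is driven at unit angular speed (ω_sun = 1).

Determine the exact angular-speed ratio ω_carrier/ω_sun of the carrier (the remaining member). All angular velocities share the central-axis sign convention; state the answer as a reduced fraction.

N_ring = 27 + 2·29 = 85
27(ω_s−ω_c) = −85(ω_r−ω_c),  ω_r=0, ω_s=1
27(1−ω_c) = −85(0−ω_c)  ⇒  112ω_c = 27  ⇒  ω_c = 27/112
ω_c/ω_s = 27/112

27/112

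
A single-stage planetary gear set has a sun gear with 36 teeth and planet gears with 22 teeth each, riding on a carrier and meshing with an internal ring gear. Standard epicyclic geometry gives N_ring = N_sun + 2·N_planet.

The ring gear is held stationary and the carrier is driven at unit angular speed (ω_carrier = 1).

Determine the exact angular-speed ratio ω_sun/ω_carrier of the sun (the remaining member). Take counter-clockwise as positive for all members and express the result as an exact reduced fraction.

29/9

N_ring = 36 + 2·22 = 80
36(ω_s−ω_c) = −80(ω_r−ω_c),  ω_r=0, ω_c=1
ω_s = 1 − (80/36)(0−1) = 29/9
ω_s/ω_c = 29/9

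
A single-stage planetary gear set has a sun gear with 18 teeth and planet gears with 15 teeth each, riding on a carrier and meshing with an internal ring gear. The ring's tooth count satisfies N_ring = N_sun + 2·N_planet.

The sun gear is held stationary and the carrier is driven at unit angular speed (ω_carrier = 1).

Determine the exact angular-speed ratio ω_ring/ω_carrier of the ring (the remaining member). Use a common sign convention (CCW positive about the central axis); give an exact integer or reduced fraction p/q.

11/8

N_ring = 18 + 2·15 = 48
18(ω_s−ω_c) = −48(ω_r−ω_c),  ω_s=0, ω_c=1
ω_r = 1 − (18/48)(0−1) = 11/8
ω_r/ω_c = 11/8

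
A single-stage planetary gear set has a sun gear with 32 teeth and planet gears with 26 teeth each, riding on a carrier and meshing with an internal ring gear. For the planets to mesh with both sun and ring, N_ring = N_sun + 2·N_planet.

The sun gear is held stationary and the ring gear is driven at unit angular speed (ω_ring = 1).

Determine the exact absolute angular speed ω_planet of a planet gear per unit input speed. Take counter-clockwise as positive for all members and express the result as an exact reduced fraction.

21/13

N_ring = 32 + 2·26 = 84
32(ω_s−ω_c) = −84(ω_r−ω_c),  ω_s=0, ω_r=1
32(0−ω_c) = −84(1−ω_c)  ⇒  116ω_c = 84  ⇒  ω_c = 21/29
sun–planet: 32·(0−21/29) = −26·(ω_p−ω_c)  ⇒  ω_p−ω_c = −(32/26)·(-21/29) = 336/377
ω_p = 21/29 + 336/377 = 21/13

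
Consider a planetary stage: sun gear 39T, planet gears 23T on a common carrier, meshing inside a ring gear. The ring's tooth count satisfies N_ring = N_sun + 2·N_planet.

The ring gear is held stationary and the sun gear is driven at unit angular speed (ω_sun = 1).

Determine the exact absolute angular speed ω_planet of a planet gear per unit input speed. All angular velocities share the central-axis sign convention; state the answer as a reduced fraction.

N_ring = 39 + 2·23 = 85
39(ω_s−ω_c) = −85(ω_r−ω_c),  ω_r=0, ω_s=1
39(1−ω_c) = −85(0−ω_c)  ⇒  124ω_c = 39  ⇒  ω_c = 39/124
sun–planet: 39·(1−39/124) = −23·(ω_p−ω_c)  ⇒  ω_p−ω_c = −(39/23)·(85/124) = -3315/2852
ω_p = 39/124 − 3315/2852 = -39/46

-39/46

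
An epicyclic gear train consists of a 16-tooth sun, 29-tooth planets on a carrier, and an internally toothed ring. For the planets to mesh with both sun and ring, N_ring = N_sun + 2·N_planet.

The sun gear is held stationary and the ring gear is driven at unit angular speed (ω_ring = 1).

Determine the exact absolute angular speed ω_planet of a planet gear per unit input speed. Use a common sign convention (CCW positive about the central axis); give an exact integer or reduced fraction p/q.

N_ring = 16 + 2·29 = 74
16(ω_s−ω_c) = −74(ω_r−ω_c),  ω_s=0, ω_r=1
16(0−ω_c) = −74(1−ω_c)  ⇒  90ω_c = 74  ⇒  ω_c = 37/45
sun–planet: 16·(0−37/45) = −29·(ω_p−ω_c)  ⇒  ω_p−ω_c = −(16/29)·(-37/45) = 592/1305
ω_p = 37/45 + 592/1305 = 37/29

37/29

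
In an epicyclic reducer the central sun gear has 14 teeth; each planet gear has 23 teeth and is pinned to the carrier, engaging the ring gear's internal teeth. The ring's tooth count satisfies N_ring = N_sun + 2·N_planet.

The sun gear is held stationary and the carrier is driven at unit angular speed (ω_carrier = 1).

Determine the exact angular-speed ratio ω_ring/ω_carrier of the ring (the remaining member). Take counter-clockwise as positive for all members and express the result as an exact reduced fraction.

N_ring = 14 + 2·23 = 60
14(ω_s−ω_c) = −60(ω_r−ω_c),  ω_s=0, ω_c=1
ω_r = 1 − (14/60)(0−1) = 37/30
ω_r/ω_c = 37/30

37/30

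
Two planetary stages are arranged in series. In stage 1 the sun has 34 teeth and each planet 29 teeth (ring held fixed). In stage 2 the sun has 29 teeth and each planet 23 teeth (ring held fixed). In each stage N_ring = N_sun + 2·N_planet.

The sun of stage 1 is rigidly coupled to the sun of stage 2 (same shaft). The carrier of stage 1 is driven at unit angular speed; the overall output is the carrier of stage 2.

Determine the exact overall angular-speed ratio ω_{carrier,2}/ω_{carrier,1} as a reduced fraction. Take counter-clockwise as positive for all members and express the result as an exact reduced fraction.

Stage 1: N_ring = 34 + 2·29 = 92
Stage 1: 34(ω_s−ω_c) = −92(ω_r−ω_c),  ω_r=0, ω_c=1
Stage 1: ω_s = 1 − (92/34)(0−1) = 63/17
  ⇒ ω_s¹/ω_c¹ = 63/17
Stage 2: N_ring = 29 + 2·23 = 75
Stage 2: 29(ω_s−ω_c) = −75(ω_r−ω_c),  ω_r=0, ω_s=1
Stage 2: 29(1−ω_c) = −75(0−ω_c)  ⇒  104ω_c = 29  ⇒  ω_c = 29/104
  ⇒ ω_c²/ω_s² = 29/104
Coupling ω_s² = ω_s¹ ⇒ overall = 63/17 × 29/104 = 1827/1768

1827/1768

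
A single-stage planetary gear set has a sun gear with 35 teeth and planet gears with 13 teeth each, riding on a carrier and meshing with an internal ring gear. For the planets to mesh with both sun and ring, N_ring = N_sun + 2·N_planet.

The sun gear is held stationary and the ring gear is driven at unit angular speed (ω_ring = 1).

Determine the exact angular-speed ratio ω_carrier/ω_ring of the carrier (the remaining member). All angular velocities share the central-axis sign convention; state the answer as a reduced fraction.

N_ring = 35 + 2·13 = 61
35(ω_s−ω_c) = −61(ω_r−ω_c),  ω_s=0, ω_r=1
35(0−ω_c) = −61(1−ω_c)  ⇒  96ω_c = 61  ⇒  ω_c = 61/96
ω_c/ω_r = 61/96

61/96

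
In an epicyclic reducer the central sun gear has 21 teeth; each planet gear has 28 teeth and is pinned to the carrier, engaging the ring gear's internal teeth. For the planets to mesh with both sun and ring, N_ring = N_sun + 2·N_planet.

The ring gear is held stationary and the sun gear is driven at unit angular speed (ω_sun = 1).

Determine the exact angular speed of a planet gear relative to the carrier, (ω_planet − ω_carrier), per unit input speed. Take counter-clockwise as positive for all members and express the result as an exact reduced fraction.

-33/56

N_ring = 21 + 2·28 = 77
21(ω_s−ω_c) = −77(ω_r−ω_c),  ω_r=0, ω_s=1
21(1−ω_c) = −77(0−ω_c)  ⇒  98ω_c = 21  ⇒  ω_c = 3/14
sun–planet: 21·(1−3/14) = −28·(ω_p−ω_c)  ⇒  ω_p−ω_c = −(21/28)·(11/14) = -33/56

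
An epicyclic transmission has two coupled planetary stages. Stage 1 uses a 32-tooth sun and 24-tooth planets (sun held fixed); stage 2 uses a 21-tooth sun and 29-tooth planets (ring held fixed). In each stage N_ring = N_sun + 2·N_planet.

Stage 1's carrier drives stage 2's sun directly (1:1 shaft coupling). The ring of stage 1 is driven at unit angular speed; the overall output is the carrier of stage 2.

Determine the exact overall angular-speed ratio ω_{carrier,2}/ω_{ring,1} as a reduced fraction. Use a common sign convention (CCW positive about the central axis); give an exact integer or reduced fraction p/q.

Stage 1: N_ring = 32 + 2·24 = 80
Stage 1: 32(ω_s−ω_c) = −80(ω_r−ω_c),  ω_s=0, ω_r=1
Stage 1: 32(0−ω_c) = −80(1−ω_c)  ⇒  112ω_c = 80  ⇒  ω_c = 5/7
  ⇒ ω_c¹/ω_r¹ = 5/7
Stage 2: N_ring = 21 + 2·29 = 79
Stage 2: 21(ω_s−ω_c) = −79(ω_r−ω_c),  ω_r=0, ω_s=1
Stage 2: 21(1−ω_c) = −79(0−ω_c)  ⇒  100ω_c = 21  ⇒  ω_c = 21/100
  ⇒ ω_c²/ω_s² = 21/100
Coupling ω_s² = ω_c¹ ⇒ overall = 5/7 × 21/100 = 3/20

3/20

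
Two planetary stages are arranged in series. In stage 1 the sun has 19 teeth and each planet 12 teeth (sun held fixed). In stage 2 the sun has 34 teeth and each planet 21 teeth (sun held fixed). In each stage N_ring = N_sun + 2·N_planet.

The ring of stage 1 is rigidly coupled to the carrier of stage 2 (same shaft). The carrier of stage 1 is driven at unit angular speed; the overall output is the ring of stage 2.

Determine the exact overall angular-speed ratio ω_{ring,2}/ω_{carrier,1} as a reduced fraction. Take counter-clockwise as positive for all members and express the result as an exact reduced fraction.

Stage 1: N_ring = 19 + 2·12 = 43
Stage 1: 19(ω_s−ω_c) = −43(ω_r−ω_c),  ω_s=0, ω_c=1
Stage 1: ω_r = 1 − (19/43)(0−1) = 62/43
  ⇒ ω_r¹/ω_c¹ = 62/43
Stage 2: N_ring = 34 + 2·21 = 76
Stage 2: 34(ω_s−ω_c) = −76(ω_r−ω_c),  ω_s=0, ω_c=1
Stage 2: ω_r = 1 − (34/76)(0−1) = 55/38
  ⇒ ω_r²/ω_c² = 55/38
Coupling ω_c² = ω_r¹ ⇒ overall = 62/43 × 55/38 = 1705/817

1705/817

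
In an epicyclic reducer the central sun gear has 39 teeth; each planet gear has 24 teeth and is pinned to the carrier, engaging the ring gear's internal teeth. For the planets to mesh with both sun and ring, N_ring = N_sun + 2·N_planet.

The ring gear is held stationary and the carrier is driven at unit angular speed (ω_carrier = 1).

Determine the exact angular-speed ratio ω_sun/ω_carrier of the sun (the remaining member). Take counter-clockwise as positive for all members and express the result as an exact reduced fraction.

N_ring = 39 + 2·24 = 87
39(ω_s−ω_c) = −87(ω_r−ω_c),  ω_r=0, ω_c=1
ω_s = 1 − (87/39)(0−1) = 42/13
ω_s/ω_c = 42/13

42/13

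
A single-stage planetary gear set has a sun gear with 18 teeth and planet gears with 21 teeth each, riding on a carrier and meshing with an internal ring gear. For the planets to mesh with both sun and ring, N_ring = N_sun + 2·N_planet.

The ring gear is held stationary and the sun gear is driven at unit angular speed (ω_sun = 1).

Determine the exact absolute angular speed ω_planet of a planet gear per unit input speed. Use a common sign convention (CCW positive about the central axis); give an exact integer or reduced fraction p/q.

-3/7

N_ring = 18 + 2·21 = 60
18(ω_s−ω_c) = −60(ω_r−ω_c),  ω_r=0, ω_s=1
18(1−ω_c) = −60(0−ω_c)  ⇒  78ω_c = 18  ⇒  ω_c = 3/13
sun–planet: 18·(1−3/13) = −21·(ω_p−ω_c)  ⇒  ω_p−ω_c = −(18/21)·(10/13) = -60/91
ω_p = 3/13 − 60/91 = -3/7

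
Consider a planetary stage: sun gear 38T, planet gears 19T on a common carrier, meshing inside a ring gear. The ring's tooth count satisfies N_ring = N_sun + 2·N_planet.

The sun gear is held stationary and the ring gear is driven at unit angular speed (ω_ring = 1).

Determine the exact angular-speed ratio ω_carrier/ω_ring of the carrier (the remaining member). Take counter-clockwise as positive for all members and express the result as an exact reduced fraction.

2/3

N_ring = 38 + 2·19 = 76
38(ω_s−ω_c) = −76(ω_r−ω_c),  ω_s=0, ω_r=1
38(0−ω_c) = −76(1−ω_c)  ⇒  114ω_c = 76  ⇒  ω_c = 2/3
ω_c/ω_r = 2/3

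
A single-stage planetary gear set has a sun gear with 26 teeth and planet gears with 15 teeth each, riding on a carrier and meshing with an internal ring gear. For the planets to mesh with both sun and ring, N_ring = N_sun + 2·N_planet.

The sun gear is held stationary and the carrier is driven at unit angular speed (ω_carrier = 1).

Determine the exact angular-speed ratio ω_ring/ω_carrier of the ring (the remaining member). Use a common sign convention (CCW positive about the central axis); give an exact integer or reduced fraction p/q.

41/28

N_ring = 26 + 2·15 = 56
26(ω_s−ω_c) = −56(ω_r−ω_c),  ω_s=0, ω_c=1
ω_r = 1 − (26/56)(0−1) = 41/28
ω_r/ω_c = 41/28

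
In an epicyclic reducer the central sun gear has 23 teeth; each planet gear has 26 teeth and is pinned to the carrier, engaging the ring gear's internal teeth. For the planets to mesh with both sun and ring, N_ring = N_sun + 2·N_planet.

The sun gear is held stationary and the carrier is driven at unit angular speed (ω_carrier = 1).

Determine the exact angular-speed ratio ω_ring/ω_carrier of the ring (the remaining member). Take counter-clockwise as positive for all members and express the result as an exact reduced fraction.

98/75

N_ring = 23 + 2·26 = 75
23(ω_s−ω_c) = −75(ω_r−ω_c),  ω_s=0, ω_c=1
ω_r = 1 − (23/75)(0−1) = 98/75
ω_r/ω_c = 98/75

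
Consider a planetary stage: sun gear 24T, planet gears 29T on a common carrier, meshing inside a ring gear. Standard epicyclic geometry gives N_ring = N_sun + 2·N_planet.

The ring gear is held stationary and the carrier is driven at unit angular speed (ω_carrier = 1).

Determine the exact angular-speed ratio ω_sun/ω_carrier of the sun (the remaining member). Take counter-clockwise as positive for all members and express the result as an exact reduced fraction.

N_ring = 24 + 2·29 = 82
24(ω_s−ω_c) = −82(ω_r−ω_c),  ω_r=0, ω_c=1
ω_s = 1 − (82/24)(0−1) = 53/12
ω_s/ω_c = 53/12

53/12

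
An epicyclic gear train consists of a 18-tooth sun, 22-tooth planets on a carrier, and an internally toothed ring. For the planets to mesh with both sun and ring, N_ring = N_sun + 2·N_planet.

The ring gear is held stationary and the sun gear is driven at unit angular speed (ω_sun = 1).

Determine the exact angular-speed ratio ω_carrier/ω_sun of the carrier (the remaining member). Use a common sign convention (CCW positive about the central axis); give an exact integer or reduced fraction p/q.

N_ring = 18 + 2·22 = 62
18(ω_s−ω_c) = −62(ω_r−ω_c),  ω_r=0, ω_s=1
18(1−ω_c) = −62(0−ω_c)  ⇒  80ω_c = 18  ⇒  ω_c = 9/40
ω_c/ω_s = 9/40

9/40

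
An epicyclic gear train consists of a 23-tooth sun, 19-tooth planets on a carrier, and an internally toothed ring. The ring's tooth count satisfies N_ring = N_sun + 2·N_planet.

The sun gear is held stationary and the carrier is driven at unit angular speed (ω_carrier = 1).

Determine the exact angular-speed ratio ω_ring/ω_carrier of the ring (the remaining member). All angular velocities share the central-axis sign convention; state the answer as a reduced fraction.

84/61

N_ring = 23 + 2·19 = 61
23(ω_s−ω_c) = −61(ω_r−ω_c),  ω_s=0, ω_c=1
ω_r = 1 − (23/61)(0−1) = 84/61
ω_r/ω_c = 84/61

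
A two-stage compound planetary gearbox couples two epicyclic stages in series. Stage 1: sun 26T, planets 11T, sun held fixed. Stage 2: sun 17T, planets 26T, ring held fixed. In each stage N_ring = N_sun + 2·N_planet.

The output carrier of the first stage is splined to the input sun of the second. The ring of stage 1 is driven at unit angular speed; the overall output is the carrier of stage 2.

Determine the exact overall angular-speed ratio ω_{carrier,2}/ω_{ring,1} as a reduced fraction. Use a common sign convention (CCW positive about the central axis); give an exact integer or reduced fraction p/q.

204/1591

Stage 1: N_ring = 26 + 2·11 = 48
Stage 1: 26(ω_s−ω_c) = −48(ω_r−ω_c),  ω_s=0, ω_r=1
Stage 1: 26(0−ω_c) = −48(1−ω_c)  ⇒  74ω_c = 48  ⇒  ω_c = 24/37
  ⇒ ω_c¹/ω_r¹ = 24/37
Stage 2: N_ring = 17 + 2·26 = 69
Stage 2: 17(ω_s−ω_c) = −69(ω_r−ω_c),  ω_r=0, ω_s=1
Stage 2: 17(1−ω_c) = −69(0−ω_c)  ⇒  86ω_c = 17  ⇒  ω_c = 17/86
  ⇒ ω_c²/ω_s² = 17/86
Coupling ω_s² = ω_c¹ ⇒ overall = 24/37 × 17/86 = 204/1591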